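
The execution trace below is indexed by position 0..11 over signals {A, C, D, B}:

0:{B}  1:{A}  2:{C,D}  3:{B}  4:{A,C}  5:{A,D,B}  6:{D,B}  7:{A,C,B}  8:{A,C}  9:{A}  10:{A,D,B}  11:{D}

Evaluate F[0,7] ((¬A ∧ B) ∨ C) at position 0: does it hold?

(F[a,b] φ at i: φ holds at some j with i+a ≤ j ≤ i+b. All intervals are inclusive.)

Check ((¬A ∧ B) ∨ C) at each j in [0,7]:
  j=0: true
  j=1: false
  j=2: true
  j=3: true
  j=4: true
  j=5: false
  j=6: true
  j=7: true
Found at j=0 → formula holds.

Yes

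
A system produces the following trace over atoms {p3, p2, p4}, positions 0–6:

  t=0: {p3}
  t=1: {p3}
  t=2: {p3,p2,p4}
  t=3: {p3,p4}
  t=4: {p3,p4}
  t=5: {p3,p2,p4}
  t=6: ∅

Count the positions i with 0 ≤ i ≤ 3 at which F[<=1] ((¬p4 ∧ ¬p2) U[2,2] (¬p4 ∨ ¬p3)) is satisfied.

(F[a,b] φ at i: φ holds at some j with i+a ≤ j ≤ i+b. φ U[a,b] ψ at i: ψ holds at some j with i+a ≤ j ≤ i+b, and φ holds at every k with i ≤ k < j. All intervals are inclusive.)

Evaluate at each i in [0,3]:
  i=0: ✗ (none in [0,1])
  i=1: ✗ (none in [1,2])
  i=2: ✗ (none in [2,3])
  i=3: ✗ (none in [3,4])
Positions where it holds: {} → 0.

0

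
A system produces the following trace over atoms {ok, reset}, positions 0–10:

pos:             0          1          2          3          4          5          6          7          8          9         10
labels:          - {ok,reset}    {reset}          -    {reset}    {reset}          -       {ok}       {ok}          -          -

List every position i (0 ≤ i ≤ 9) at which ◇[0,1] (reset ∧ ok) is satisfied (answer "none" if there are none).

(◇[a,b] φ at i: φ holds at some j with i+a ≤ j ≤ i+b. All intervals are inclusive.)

0, 1

Evaluate at each i in [0,9]:
  i=0: ✓ (witness j=1)
  i=1: ✓ (witness j=1)
  i=2: ✗ (none in [2,3])
  i=3: ✗ (none in [3,4])
  i=4: ✗ (none in [4,5])
  i=5: ✗ (none in [5,6])
  i=6: ✗ (none in [6,7])
  i=7: ✗ (none in [7,8])
  i=8: ✗ (none in [8,9])
  i=9: ✗ (none in [9,10])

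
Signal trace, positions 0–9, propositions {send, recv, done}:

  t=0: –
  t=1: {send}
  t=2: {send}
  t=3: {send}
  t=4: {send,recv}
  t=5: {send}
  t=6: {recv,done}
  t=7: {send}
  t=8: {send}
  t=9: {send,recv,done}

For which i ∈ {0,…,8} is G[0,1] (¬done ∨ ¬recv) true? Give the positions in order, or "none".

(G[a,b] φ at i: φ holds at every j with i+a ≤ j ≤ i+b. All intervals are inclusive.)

Evaluate at each i in [0,8]:
  i=0: ✓ (all of [0,1])
  i=1: ✓ (all of [1,2])
  i=2: ✓ (all of [2,3])
  i=3: ✓ (all of [3,4])
  i=4: ✓ (all of [4,5])
  i=5: ✗ (fails at j=6)
  i=6: ✗ (fails at j=6)
  i=7: ✓ (all of [7,8])
  i=8: ✗ (fails at j=9)

0, 1, 2, 3, 4, 7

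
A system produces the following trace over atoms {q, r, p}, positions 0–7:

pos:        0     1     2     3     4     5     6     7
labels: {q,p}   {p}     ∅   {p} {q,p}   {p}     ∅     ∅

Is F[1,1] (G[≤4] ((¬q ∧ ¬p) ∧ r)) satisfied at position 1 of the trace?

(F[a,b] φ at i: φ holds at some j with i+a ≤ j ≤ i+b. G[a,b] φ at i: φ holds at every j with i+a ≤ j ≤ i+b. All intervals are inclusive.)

No

Check G[≤4] ((¬q ∧ ¬p) ∧ r) at each j in [2,2]:
  j=2: fails at 2
No position in the window satisfies it → formula fails.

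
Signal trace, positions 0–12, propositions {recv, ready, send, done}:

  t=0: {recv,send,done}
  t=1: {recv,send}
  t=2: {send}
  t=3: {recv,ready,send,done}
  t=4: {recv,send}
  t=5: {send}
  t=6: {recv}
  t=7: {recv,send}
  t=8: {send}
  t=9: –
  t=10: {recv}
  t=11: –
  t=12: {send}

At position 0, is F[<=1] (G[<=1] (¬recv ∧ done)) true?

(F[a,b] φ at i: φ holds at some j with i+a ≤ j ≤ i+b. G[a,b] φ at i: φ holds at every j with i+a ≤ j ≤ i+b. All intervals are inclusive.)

Check G[<=1] (¬recv ∧ done) at each j in [0,1]:
  j=0: fails at 0
  j=1: fails at 1
No position in the window satisfies it → formula fails.

Does not hold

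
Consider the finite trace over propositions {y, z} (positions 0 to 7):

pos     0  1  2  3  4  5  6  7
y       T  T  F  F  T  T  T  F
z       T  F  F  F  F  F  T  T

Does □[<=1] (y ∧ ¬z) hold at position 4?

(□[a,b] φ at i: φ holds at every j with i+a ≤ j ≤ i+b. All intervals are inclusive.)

Holds

Check (y ∧ ¬z) at every j in [4,5]:
  j=4: true
  j=5: true
All positions satisfy it → formula holds.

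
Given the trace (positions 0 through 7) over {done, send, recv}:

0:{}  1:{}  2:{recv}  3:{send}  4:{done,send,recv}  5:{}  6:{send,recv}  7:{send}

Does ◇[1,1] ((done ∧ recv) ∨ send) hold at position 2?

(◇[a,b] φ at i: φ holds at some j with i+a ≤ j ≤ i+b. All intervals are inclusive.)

Holds

Check ((done ∧ recv) ∨ send) at each j in [3,3]:
  j=3: true
Found at j=3 → formula holds.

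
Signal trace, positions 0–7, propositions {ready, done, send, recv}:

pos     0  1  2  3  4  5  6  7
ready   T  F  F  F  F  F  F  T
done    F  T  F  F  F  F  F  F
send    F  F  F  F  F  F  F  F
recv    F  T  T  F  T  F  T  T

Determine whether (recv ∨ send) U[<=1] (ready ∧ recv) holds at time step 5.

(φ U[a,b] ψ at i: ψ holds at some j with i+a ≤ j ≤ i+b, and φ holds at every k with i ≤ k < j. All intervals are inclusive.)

Does not hold

Need some j in [5,6] with (ready ∧ recv), and (recv ∨ send) at every k in [5,j-1].
  j=5: (ready ∧ recv) false.
  j=6: (ready ∧ recv) false.
No j in the window works → until fails.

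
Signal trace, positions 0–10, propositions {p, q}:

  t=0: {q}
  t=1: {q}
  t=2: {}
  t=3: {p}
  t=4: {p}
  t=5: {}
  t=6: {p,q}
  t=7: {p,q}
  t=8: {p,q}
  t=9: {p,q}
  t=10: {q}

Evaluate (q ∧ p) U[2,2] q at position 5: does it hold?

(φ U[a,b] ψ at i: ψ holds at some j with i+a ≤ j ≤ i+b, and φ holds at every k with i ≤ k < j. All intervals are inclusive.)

Need some j in [7,7] with q, and (q ∧ p) at every k in [5,j-1].
  j=7: q holds, but (q ∧ p) fails at k=5 → not this j.
No j in the window works → until fails.

No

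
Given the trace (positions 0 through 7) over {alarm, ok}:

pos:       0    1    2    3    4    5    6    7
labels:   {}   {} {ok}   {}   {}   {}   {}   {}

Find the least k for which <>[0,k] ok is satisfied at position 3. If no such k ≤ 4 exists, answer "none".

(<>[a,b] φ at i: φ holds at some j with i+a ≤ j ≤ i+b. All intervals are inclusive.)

none

Scan j = 3,4,… for ok:
  j=3: fails
  j=4: fails
  j=5: fails
  j=6: fails
  j=7: fails
No j in [3,7] satisfies it → none.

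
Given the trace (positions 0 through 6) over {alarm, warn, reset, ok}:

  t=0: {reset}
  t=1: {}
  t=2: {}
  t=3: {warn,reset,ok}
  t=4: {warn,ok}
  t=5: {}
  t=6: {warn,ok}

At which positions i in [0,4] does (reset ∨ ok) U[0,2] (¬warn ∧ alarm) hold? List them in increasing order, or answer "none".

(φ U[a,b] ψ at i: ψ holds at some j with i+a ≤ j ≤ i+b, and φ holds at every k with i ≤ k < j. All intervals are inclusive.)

none

Evaluate at each i in [0,4]:
  i=0: ✗ (no rhs in [0,2])
  i=1: ✗ (no rhs in [1,3])
  i=2: ✗ (no rhs in [2,4])
  i=3: ✗ (no rhs in [3,5])
  i=4: ✗ (no rhs in [4,6])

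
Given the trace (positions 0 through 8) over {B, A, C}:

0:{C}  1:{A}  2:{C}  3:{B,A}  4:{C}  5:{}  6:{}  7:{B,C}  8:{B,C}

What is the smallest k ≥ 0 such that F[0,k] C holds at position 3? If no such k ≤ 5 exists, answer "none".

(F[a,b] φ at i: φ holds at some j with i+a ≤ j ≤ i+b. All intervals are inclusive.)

1

Scan j = 3,4,… for C:
  j=3: fails
  j=4: holds
First hit at j=4, so smallest k = 4-3 = 1.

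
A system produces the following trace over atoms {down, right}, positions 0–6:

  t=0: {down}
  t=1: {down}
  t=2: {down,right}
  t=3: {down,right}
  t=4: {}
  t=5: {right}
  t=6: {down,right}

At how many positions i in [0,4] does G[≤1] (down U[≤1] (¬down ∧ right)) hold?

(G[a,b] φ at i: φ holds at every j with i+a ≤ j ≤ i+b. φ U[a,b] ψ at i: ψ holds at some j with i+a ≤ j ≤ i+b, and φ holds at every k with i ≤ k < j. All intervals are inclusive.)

0

Evaluate at each i in [0,4]:
  i=0: ✗ (fails at j=0)
  i=1: ✗ (fails at j=1)
  i=2: ✗ (fails at j=2)
  i=3: ✗ (fails at j=3)
  i=4: ✗ (fails at j=4)
Positions where it holds: {} → 0.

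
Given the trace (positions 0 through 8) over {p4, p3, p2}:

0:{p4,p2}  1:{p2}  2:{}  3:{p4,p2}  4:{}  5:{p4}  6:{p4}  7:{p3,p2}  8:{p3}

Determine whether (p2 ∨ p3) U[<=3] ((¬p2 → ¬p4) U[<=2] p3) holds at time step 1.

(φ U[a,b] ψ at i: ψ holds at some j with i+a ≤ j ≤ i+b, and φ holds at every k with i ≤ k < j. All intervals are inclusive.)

Need some j in [1,4] with ((¬p2 → ¬p4) U[<=2] p3), and (p2 ∨ p3) at every k in [1,j-1].
  j=1: ((¬p2 → ¬p4) U[<=2] p3) — fails.
  j=2: ((¬p2 → ¬p4) U[<=2] p3) — fails.
  j=3: ((¬p2 → ¬p4) U[<=2] p3) — fails.
  j=4: ((¬p2 → ¬p4) U[<=2] p3) — fails.
No j in the window works → until fails.

False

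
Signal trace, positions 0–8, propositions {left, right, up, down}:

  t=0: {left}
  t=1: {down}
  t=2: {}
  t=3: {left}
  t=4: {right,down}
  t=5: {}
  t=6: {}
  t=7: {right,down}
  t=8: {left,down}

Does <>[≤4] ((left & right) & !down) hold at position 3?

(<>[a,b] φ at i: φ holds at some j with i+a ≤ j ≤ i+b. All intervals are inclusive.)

Check ((left & right) & !down) at each j in [3,7]:
  j=3: false
  j=4: false
  j=5: false
  j=6: false
  j=7: false
No position in the window satisfies it → formula fails.

No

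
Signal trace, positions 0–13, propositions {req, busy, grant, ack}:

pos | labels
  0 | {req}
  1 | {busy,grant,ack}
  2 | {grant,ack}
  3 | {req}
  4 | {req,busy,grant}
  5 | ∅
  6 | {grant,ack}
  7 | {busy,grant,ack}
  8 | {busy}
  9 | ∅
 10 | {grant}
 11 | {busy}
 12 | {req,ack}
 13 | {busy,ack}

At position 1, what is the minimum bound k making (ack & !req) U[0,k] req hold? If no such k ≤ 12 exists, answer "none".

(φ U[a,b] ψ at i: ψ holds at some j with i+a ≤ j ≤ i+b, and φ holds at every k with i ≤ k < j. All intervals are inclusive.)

2

Need earliest j ≥ 1 with req, and (ack & !req) at every k in [1,j-1].
  j=1: rhs fails.
  j=2: rhs fails.
  j=3: rhs holds; lhs holds on [1,2]. k = 2.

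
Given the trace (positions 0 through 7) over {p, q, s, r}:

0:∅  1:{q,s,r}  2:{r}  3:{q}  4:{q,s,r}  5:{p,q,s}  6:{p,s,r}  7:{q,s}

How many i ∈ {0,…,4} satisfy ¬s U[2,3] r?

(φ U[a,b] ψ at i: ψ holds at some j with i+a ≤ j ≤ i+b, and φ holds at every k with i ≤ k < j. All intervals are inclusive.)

1

Evaluate at each i in [0,4]:
  i=0: ✗ (lhs fails at k=1 before rhs at j=2)
  i=1: ✗ (lhs fails at k=1 before rhs at j=4)
  i=2: ✓ (rhs at j=4; lhs holds on [2,3])
  i=3: ✗ (lhs fails at k=4 before rhs at j=6)
  i=4: ✗ (lhs fails at k=4 before rhs at j=6)
Positions where it holds: {2} → 1.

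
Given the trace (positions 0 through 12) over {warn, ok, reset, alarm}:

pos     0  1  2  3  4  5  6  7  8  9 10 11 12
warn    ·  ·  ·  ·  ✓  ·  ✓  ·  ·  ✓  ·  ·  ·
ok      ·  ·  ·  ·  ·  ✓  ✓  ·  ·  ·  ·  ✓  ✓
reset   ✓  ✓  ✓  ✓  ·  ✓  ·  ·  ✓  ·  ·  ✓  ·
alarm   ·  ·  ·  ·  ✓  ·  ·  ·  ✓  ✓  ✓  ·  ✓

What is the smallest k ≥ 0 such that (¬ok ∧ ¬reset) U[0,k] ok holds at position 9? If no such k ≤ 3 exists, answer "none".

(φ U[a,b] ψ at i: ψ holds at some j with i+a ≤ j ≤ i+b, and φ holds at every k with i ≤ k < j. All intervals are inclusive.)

Need earliest j ≥ 9 with ok, and (¬ok ∧ ¬reset) at every k in [9,j-1].
  j=9: rhs fails.
  j=10: rhs fails.
  j=11: rhs holds; lhs holds on [9,10]. k = 2.

2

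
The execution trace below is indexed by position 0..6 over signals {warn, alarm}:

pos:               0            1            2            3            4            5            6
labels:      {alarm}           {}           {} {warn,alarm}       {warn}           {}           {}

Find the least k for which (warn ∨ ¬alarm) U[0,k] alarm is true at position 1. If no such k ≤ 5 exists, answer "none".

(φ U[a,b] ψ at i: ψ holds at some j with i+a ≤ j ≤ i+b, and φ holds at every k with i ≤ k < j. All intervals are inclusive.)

2

Need earliest j ≥ 1 with alarm, and (warn ∨ ¬alarm) at every k in [1,j-1].
  j=1: rhs fails.
  j=2: rhs fails.
  j=3: rhs holds; lhs holds on [1,2]. k = 2.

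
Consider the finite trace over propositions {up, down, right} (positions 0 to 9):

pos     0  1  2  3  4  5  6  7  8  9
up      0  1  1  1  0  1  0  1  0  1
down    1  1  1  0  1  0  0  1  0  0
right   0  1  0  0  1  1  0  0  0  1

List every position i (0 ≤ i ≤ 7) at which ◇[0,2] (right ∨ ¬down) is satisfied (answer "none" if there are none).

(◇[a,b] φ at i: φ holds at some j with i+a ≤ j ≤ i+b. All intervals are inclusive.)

0, 1, 2, 3, 4, 5, 6, 7

Evaluate at each i in [0,7]:
  i=0: ✓ (witness j=1)
  i=1: ✓ (witness j=1)
  i=2: ✓ (witness j=3)
  i=3: ✓ (witness j=3)
  i=4: ✓ (witness j=4)
  i=5: ✓ (witness j=5)
  i=6: ✓ (witness j=6)
  i=7: ✓ (witness j=8)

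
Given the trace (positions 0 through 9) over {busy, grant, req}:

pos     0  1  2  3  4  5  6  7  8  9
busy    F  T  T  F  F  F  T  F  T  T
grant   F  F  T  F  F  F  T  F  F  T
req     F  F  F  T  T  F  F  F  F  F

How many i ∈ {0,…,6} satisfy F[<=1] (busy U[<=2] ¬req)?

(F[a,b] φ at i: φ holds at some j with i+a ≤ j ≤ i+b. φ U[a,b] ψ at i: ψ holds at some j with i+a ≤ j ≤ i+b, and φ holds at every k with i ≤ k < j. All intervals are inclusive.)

Evaluate at each i in [0,6]:
  i=0: ✓ (witness j=0)
  i=1: ✓ (witness j=1)
  i=2: ✓ (witness j=2)
  i=3: ✗ (none in [3,4])
  i=4: ✓ (witness j=5)
  i=5: ✓ (witness j=5)
  i=6: ✓ (witness j=6)
Positions where it holds: {0, 1, 2, 4, 5, 6} → 6.

6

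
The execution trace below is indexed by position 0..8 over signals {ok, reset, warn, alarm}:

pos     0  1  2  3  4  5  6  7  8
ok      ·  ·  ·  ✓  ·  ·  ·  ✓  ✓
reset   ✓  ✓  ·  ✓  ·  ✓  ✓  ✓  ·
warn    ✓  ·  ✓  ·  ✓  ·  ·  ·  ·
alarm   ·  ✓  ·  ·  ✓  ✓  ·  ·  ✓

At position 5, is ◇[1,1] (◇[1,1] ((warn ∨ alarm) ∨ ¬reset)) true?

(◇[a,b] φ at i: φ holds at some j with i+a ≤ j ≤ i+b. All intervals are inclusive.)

Check ◇[1,1] ((warn ∨ alarm) ∨ ¬reset) at each j in [6,6]:
  j=6: fails (none in [7,7])
No position in the window satisfies it → formula fails.

False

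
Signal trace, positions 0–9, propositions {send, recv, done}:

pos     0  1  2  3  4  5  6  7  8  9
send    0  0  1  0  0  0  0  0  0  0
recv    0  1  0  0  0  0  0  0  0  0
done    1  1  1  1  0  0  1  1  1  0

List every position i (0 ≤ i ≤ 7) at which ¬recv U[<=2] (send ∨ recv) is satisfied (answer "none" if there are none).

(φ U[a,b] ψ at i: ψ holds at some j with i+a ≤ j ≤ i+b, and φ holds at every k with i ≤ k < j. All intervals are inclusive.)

0, 1, 2

Evaluate at each i in [0,7]:
  i=0: ✓ (rhs at j=1; lhs holds on [0,0])
  i=1: ✓ (rhs at j=1)
  i=2: ✓ (rhs at j=2)
  i=3: ✗ (no rhs in [3,5])
  i=4: ✗ (no rhs in [4,6])
  i=5: ✗ (no rhs in [5,7])
  i=6: ✗ (no rhs in [6,8])
  i=7: ✗ (no rhs in [7,9])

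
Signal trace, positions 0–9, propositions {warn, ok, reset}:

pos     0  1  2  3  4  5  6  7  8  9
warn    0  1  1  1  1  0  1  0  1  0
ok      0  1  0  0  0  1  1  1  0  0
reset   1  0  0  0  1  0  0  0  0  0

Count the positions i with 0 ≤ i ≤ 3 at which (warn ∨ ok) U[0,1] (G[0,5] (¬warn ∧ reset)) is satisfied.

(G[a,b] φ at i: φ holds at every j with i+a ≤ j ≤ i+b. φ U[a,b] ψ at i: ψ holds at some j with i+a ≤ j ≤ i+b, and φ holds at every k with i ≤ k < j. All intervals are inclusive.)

0

Evaluate at each i in [0,3]:
  i=0: ✗ (no rhs in [0,1])
  i=1: ✗ (no rhs in [1,2])
  i=2: ✗ (no rhs in [2,3])
  i=3: ✗ (no rhs in [3,4])
Positions where it holds: {} → 0.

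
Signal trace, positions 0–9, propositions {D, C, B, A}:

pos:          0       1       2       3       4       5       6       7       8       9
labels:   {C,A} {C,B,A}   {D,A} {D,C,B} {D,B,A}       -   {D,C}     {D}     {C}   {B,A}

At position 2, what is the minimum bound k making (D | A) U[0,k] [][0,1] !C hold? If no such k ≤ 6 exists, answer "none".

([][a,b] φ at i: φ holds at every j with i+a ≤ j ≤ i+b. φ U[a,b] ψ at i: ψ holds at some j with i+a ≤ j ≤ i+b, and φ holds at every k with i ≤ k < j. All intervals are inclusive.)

Need earliest j ≥ 2 with [][0,1] !C, and (D | A) at every k in [2,j-1].
  j=2: rhs fails.
  j=3: rhs fails.
  j=4: rhs holds; lhs holds on [2,3]. k = 2.

2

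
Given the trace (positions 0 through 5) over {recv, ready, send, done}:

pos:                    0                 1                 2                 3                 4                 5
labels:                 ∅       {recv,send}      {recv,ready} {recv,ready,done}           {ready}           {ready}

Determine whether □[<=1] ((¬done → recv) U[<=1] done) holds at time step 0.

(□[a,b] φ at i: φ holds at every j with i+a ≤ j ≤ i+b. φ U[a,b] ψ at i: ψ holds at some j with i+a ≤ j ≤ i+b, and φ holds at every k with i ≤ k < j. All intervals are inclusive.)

Does not hold

Check ((¬done → recv) U[<=1] done) at every j in [0,1]:
  j=0: fails
  j=1: fails
Fails at j=0 → formula fails.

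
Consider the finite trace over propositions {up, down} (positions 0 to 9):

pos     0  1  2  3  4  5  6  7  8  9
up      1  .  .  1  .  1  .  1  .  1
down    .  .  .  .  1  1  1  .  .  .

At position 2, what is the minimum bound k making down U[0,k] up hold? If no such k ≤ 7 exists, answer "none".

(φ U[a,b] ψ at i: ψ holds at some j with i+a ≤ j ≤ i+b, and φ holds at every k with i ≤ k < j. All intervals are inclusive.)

none

Need earliest j ≥ 2 with up, and down at every k in [2,j-1].
  j=2: rhs fails.
  j=3: rhs holds but lhs fails at k=2.
  j=4: rhs fails.
  j=5: rhs holds but lhs fails at k=2.
  j=6: rhs fails.
  j=7: rhs holds but lhs fails at k=2.
  j=8: rhs fails.
  j=9: rhs holds but lhs fails at k=2.
No witness within the range → none.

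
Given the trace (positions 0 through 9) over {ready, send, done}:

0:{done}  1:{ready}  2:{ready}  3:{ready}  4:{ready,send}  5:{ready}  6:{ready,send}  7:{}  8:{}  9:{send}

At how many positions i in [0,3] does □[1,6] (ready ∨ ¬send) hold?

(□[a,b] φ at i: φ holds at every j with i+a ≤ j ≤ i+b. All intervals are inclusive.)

Evaluate at each i in [0,3]:
  i=0: ✓ (all of [1,6])
  i=1: ✓ (all of [2,7])
  i=2: ✓ (all of [3,8])
  i=3: ✗ (fails at j=9)
Positions where it holds: {0, 1, 2} → 3.

3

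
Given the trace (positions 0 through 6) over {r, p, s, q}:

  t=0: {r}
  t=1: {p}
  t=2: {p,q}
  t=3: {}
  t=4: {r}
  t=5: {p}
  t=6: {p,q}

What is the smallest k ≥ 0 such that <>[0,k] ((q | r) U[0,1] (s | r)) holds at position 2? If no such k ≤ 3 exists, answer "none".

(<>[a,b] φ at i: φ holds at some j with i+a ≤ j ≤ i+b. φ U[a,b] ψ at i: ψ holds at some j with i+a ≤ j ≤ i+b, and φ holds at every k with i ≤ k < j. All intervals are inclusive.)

2

Scan j = 2,3,… for ((q | r) U[0,1] (s | r)):
  j=2: fails
  j=3: fails
  j=4: holds
First hit at j=4, so smallest k = 4-2 = 2.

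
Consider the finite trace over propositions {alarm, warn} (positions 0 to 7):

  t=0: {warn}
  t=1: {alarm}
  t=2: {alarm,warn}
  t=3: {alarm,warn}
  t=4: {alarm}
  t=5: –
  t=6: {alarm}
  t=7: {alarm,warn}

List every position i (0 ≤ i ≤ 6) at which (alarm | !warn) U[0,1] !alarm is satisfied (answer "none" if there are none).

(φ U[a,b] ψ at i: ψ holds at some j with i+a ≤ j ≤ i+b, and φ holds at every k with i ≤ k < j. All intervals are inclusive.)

Evaluate at each i in [0,6]:
  i=0: ✓ (rhs at j=0)
  i=1: ✗ (no rhs in [1,2])
  i=2: ✗ (no rhs in [2,3])
  i=3: ✗ (no rhs in [3,4])
  i=4: ✓ (rhs at j=5; lhs holds on [4,4])
  i=5: ✓ (rhs at j=5)
  i=6: ✗ (no rhs in [6,7])

0, 4, 5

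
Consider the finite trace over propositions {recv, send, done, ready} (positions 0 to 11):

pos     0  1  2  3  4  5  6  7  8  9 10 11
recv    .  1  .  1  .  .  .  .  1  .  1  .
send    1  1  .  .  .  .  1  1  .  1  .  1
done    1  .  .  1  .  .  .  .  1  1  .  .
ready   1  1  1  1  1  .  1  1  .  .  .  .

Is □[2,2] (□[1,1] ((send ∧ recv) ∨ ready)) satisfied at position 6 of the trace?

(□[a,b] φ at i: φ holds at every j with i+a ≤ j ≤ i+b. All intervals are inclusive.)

Check □[1,1] ((send ∧ recv) ∨ ready) at every j in [8,8]:
  j=8: fails at 9
Fails at j=8 → formula fails.

Does not hold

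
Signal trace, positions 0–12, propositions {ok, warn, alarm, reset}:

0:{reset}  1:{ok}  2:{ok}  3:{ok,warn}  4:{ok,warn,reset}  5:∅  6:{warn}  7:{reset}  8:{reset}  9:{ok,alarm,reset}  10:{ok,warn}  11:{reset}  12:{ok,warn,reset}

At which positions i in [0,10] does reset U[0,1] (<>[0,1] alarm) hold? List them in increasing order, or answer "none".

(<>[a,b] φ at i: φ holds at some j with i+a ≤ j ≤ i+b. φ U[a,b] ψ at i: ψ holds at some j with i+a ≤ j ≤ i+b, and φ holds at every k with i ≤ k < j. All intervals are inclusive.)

7, 8, 9

Evaluate at each i in [0,10]:
  i=0: ✗ (no rhs in [0,1])
  i=1: ✗ (no rhs in [1,2])
  i=2: ✗ (no rhs in [2,3])
  i=3: ✗ (no rhs in [3,4])
  i=4: ✗ (no rhs in [4,5])
  i=5: ✗ (no rhs in [5,6])
  i=6: ✗ (no rhs in [6,7])
  i=7: ✓ (rhs at j=8; lhs holds on [7,7])
  i=8: ✓ (rhs at j=8)
  i=9: ✓ (rhs at j=9)
  i=10: ✗ (no rhs in [10,11])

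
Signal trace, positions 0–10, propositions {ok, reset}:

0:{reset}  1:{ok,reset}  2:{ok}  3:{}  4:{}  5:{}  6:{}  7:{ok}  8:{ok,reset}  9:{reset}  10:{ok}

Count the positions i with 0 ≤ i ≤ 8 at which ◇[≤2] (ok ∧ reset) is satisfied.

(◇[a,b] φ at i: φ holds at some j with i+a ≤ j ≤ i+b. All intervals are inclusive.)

Evaluate at each i in [0,8]:
  i=0: ✓ (witness j=1)
  i=1: ✓ (witness j=1)
  i=2: ✗ (none in [2,4])
  i=3: ✗ (none in [3,5])
  i=4: ✗ (none in [4,6])
  i=5: ✗ (none in [5,7])
  i=6: ✓ (witness j=8)
  i=7: ✓ (witness j=8)
  i=8: ✓ (witness j=8)
Positions where it holds: {0, 1, 6, 7, 8} → 5.

5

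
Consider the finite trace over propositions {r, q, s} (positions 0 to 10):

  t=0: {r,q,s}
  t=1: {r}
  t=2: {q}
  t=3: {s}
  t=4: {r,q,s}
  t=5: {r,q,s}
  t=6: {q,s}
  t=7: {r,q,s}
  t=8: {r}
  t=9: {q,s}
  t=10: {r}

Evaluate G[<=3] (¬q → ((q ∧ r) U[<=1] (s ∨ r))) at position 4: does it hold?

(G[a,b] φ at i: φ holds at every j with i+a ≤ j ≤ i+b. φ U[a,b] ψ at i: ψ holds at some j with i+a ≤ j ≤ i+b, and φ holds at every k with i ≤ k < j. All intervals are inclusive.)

Check (¬q → ((q ∧ r) U[<=1] (s ∨ r))) at every j in [4,7]:
  j=4: antecedent false → ✓
  j=5: antecedent false → ✓
  j=6: antecedent false → ✓
  j=7: antecedent false → ✓
All positions satisfy it → formula holds.

Holds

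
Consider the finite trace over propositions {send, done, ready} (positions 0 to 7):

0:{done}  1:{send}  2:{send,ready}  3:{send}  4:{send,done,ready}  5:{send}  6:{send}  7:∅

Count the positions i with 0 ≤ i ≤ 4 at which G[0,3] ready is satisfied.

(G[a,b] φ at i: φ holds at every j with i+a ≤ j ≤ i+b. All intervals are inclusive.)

0

Evaluate at each i in [0,4]:
  i=0: ✗ (fails at j=0)
  i=1: ✗ (fails at j=1)
  i=2: ✗ (fails at j=3)
  i=3: ✗ (fails at j=3)
  i=4: ✗ (fails at j=5)
Positions where it holds: {} → 0.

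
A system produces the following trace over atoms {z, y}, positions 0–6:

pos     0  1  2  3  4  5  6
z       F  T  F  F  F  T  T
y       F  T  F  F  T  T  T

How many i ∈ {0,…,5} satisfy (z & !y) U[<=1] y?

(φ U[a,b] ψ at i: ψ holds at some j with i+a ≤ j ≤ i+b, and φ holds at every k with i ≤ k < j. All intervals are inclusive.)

Evaluate at each i in [0,5]:
  i=0: ✗ (lhs fails at k=0 before rhs at j=1)
  i=1: ✓ (rhs at j=1)
  i=2: ✗ (no rhs in [2,3])
  i=3: ✗ (lhs fails at k=3 before rhs at j=4)
  i=4: ✓ (rhs at j=4)
  i=5: ✓ (rhs at j=5)
Positions where it holds: {1, 4, 5} → 3.

3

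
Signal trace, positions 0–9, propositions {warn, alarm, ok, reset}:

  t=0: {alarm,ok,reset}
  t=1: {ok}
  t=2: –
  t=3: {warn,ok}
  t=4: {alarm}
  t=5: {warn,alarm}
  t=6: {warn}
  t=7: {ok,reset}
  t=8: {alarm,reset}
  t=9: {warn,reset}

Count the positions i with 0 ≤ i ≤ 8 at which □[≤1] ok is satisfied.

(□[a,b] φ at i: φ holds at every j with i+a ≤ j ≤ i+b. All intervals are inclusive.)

Evaluate at each i in [0,8]:
  i=0: ✓ (all of [0,1])
  i=1: ✗ (fails at j=2)
  i=2: ✗ (fails at j=2)
  i=3: ✗ (fails at j=4)
  i=4: ✗ (fails at j=4)
  i=5: ✗ (fails at j=5)
  i=6: ✗ (fails at j=6)
  i=7: ✗ (fails at j=8)
  i=8: ✗ (fails at j=8)
Positions where it holds: {0} → 1.

1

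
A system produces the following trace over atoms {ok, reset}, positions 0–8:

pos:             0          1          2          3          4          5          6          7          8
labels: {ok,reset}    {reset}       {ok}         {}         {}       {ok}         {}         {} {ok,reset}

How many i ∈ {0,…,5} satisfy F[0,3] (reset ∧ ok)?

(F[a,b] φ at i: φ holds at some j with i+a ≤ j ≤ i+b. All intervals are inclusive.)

Evaluate at each i in [0,5]:
  i=0: ✓ (witness j=0)
  i=1: ✗ (none in [1,4])
  i=2: ✗ (none in [2,5])
  i=3: ✗ (none in [3,6])
  i=4: ✗ (none in [4,7])
  i=5: ✓ (witness j=8)
Positions where it holds: {0, 5} → 2.

2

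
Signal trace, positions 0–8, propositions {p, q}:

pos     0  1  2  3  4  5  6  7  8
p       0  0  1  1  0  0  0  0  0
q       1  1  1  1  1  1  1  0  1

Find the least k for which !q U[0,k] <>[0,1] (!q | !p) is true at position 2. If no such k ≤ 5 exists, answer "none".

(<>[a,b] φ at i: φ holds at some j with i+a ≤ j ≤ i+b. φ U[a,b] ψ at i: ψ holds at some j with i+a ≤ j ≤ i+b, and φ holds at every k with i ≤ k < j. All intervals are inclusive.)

Need earliest j ≥ 2 with <>[0,1] (!q | !p), and !q at every k in [2,j-1].
  j=2: rhs fails.
  j=3: rhs holds but lhs fails at k=2.
  j=4: rhs holds but lhs fails at k=2.
  j=5: rhs holds but lhs fails at k=2.
  j=6: rhs holds but lhs fails at k=2.
  j=7: rhs holds but lhs fails at k=2.
No witness within the range → none.

none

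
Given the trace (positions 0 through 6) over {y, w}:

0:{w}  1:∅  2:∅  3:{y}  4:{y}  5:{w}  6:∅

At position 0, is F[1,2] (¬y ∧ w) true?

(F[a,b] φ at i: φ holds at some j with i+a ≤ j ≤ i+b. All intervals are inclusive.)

No

Check (¬y ∧ w) at each j in [1,2]:
  j=1: false
  j=2: false
No position in the window satisfies it → formula fails.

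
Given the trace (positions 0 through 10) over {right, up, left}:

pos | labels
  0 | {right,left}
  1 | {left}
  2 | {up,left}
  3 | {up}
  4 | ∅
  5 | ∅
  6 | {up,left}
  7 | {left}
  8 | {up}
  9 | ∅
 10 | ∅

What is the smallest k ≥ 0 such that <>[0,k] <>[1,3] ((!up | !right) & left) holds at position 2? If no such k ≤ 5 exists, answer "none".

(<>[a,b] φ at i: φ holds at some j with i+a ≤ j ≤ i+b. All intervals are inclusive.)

Scan j = 2,3,… for <>[1,3] ((!up | !right) & left):
  j=2: fails
  j=3: holds
First hit at j=3, so smallest k = 3-2 = 1.

1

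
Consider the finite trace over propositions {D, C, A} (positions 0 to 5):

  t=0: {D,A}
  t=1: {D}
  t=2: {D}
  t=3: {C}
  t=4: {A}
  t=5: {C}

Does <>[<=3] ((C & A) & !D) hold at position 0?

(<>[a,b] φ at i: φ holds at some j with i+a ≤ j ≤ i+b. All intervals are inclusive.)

False

Check ((C & A) & !D) at each j in [0,3]:
  j=0: false
  j=1: false
  j=2: false
  j=3: false
No position in the window satisfies it → formula fails.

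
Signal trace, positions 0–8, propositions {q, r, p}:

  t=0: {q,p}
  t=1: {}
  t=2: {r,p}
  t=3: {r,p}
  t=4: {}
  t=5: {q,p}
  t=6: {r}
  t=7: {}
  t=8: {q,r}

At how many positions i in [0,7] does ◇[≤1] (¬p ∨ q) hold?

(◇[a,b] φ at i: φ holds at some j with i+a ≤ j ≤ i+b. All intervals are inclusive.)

7

Evaluate at each i in [0,7]:
  i=0: ✓ (witness j=0)
  i=1: ✓ (witness j=1)
  i=2: ✗ (none in [2,3])
  i=3: ✓ (witness j=4)
  i=4: ✓ (witness j=4)
  i=5: ✓ (witness j=5)
  i=6: ✓ (witness j=6)
  i=7: ✓ (witness j=7)
Positions where it holds: {0, 1, 3, 4, 5, 6, 7} → 7.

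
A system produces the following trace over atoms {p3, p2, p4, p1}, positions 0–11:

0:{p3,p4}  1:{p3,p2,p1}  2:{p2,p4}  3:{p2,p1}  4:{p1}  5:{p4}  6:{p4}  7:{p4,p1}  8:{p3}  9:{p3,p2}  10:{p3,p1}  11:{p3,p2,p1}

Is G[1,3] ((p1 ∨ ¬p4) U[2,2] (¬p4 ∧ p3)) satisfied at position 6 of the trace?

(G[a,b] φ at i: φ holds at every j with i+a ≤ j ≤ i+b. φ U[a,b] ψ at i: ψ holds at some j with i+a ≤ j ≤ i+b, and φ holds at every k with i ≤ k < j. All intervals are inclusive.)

Holds

Check ((p1 ∨ ¬p4) U[2,2] (¬p4 ∧ p3)) at every j in [7,9]:
  j=7: holds
  j=8: holds
  j=9: holds
All positions satisfy it → formula holds.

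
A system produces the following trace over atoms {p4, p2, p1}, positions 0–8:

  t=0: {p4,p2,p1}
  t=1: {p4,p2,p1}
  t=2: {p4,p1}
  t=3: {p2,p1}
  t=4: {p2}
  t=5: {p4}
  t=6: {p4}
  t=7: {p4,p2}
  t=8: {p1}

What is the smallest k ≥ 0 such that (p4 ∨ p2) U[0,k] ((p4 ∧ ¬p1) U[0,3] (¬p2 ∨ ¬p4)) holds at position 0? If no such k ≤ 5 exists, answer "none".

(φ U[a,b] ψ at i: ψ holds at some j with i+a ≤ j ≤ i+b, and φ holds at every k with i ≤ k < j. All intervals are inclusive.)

2

Need earliest j ≥ 0 with ((p4 ∧ ¬p1) U[0,3] (¬p2 ∨ ¬p4)), and (p4 ∨ p2) at every k in [0,j-1].
  j=0: rhs fails.
  j=1: rhs fails.
  j=2: rhs holds; lhs holds on [0,1]. k = 2.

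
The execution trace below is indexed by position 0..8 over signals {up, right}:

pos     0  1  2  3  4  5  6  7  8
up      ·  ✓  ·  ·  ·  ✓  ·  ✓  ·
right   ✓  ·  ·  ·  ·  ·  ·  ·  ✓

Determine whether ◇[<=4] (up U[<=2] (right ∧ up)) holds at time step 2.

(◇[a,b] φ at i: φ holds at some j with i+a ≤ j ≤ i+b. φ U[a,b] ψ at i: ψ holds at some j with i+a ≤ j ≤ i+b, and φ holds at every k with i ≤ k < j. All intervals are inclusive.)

Does not hold

Check (up U[<=2] (right ∧ up)) at each j in [2,6]:
  j=2: fails
  j=3: fails
  j=4: fails
  j=5: fails
  j=6: fails
No position in the window satisfies it → formula fails.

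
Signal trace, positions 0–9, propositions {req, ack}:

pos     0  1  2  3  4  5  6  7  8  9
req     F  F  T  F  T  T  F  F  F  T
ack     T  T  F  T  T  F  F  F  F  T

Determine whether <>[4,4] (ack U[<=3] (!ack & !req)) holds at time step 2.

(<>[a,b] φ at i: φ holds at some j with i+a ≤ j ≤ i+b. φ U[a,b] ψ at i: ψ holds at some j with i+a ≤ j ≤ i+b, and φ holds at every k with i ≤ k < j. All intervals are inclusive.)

Check (ack U[<=3] (!ack & !req)) at each j in [6,6]:
  j=6: holds
Found at j=6 → formula holds.

Holds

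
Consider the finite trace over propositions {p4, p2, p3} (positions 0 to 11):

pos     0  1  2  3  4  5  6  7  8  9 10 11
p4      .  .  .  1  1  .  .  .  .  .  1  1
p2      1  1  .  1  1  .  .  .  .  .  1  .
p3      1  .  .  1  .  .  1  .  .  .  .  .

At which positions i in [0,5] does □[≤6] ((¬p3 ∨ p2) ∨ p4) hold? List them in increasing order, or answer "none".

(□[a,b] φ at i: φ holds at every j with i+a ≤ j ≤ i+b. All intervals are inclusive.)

Evaluate at each i in [0,5]:
  i=0: ✗ (fails at j=6)
  i=1: ✗ (fails at j=6)
  i=2: ✗ (fails at j=6)
  i=3: ✗ (fails at j=6)
  i=4: ✗ (fails at j=6)
  i=5: ✗ (fails at j=6)

none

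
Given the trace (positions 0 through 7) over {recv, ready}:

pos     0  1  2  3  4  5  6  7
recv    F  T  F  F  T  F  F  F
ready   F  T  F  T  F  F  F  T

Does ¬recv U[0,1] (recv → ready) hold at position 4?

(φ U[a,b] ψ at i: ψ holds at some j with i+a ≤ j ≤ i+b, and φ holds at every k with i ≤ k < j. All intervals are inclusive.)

Need some j in [4,5] with (recv → ready), and ¬recv at every k in [4,j-1].
  j=4: (recv → ready) false.
  j=5: (recv → ready) holds, but ¬recv fails at k=4 → not this j.
No j in the window works → until fails.

False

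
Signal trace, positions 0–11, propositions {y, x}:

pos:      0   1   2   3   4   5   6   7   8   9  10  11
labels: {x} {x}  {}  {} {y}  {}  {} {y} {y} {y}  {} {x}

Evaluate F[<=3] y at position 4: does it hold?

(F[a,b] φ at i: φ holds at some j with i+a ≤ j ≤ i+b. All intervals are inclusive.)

Check y at each j in [4,7]:
  j=4: true
  j=5: false
  j=6: false
  j=7: true
Found at j=4 → formula holds.

Holds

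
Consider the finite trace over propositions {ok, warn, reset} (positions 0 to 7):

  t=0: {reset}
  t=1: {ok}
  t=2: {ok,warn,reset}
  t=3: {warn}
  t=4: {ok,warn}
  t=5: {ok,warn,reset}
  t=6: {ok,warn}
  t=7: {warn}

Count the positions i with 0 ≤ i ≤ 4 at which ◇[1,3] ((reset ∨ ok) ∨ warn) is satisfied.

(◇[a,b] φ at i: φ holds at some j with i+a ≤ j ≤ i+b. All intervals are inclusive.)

5

Evaluate at each i in [0,4]:
  i=0: ✓ (witness j=1)
  i=1: ✓ (witness j=2)
  i=2: ✓ (witness j=3)
  i=3: ✓ (witness j=4)
  i=4: ✓ (witness j=5)
Positions where it holds: {0, 1, 2, 3, 4} → 5.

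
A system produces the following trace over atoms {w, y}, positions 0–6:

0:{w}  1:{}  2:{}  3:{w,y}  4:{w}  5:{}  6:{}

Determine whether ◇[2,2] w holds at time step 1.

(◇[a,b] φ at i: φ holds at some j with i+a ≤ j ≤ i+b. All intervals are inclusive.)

True

Check w at each j in [3,3]:
  j=3: true
Found at j=3 → formula holds.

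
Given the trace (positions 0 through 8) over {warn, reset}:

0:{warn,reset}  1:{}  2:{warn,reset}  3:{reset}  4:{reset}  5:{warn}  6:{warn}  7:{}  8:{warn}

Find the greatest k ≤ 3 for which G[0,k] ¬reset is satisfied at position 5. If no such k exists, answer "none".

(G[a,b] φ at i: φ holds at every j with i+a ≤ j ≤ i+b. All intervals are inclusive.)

¬reset must hold from j=5 onward; find where it first fails.
  j=5: holds
  j=6: holds
  j=7: holds
  j=8: holds
Holds through j=8; largest k = 3.

3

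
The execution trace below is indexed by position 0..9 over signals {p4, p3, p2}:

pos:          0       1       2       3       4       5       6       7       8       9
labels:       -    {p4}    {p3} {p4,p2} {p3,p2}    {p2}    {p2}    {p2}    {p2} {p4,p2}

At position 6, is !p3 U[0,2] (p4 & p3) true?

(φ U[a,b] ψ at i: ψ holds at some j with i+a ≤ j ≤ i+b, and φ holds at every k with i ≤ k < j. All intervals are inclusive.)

Need some j in [6,8] with (p4 & p3), and !p3 at every k in [6,j-1].
  j=6: (p4 & p3) false.
  j=7: (p4 & p3) false.
  j=8: (p4 & p3) false.
No j in the window works → until fails.

Does not hold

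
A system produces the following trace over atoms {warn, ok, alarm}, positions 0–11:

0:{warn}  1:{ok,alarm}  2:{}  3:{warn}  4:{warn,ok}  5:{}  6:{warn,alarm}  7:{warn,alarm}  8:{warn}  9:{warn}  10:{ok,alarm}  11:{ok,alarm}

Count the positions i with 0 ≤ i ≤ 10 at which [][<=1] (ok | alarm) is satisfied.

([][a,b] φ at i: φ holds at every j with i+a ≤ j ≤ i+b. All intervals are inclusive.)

Evaluate at each i in [0,10]:
  i=0: ✗ (fails at j=0)
  i=1: ✗ (fails at j=2)
  i=2: ✗ (fails at j=2)
  i=3: ✗ (fails at j=3)
  i=4: ✗ (fails at j=5)
  i=5: ✗ (fails at j=5)
  i=6: ✓ (all of [6,7])
  i=7: ✗ (fails at j=8)
  i=8: ✗ (fails at j=8)
  i=9: ✗ (fails at j=9)
  i=10: ✓ (all of [10,11])
Positions where it holds: {6, 10} → 2.

2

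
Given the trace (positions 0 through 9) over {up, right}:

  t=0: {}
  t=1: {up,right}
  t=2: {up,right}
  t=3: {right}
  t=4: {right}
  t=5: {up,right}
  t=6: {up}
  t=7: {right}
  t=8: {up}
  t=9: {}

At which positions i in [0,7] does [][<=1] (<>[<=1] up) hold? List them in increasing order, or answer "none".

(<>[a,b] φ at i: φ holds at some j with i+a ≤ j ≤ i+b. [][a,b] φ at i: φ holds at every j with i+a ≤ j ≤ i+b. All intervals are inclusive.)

Evaluate at each i in [0,7]:
  i=0: ✓ (all of [0,1])
  i=1: ✓ (all of [1,2])
  i=2: ✗ (fails at j=3)
  i=3: ✗ (fails at j=3)
  i=4: ✓ (all of [4,5])
  i=5: ✓ (all of [5,6])
  i=6: ✓ (all of [6,7])
  i=7: ✓ (all of [7,8])

0, 1, 4, 5, 6, 7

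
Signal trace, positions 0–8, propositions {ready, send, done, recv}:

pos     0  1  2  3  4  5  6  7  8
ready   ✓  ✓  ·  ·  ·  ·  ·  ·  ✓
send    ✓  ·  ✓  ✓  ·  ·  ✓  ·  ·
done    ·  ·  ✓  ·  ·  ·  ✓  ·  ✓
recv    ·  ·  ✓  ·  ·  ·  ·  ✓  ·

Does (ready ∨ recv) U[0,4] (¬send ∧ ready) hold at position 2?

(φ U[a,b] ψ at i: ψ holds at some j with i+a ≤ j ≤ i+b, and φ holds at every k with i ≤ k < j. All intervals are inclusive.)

Need some j in [2,6] with (¬send ∧ ready), and (ready ∨ recv) at every k in [2,j-1].
  j=2: (¬send ∧ ready) false.
  j=3: (¬send ∧ ready) false.
  j=4: (¬send ∧ ready) false.
  j=5: (¬send ∧ ready) false.
  j=6: (¬send ∧ ready) false.
No j in the window works → until fails.

False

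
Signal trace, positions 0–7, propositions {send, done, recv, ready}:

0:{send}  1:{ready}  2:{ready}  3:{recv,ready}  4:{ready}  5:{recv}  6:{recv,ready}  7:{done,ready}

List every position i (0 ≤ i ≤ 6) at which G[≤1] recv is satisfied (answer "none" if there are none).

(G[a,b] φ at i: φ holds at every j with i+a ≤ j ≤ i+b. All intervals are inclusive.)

5

Evaluate at each i in [0,6]:
  i=0: ✗ (fails at j=0)
  i=1: ✗ (fails at j=1)
  i=2: ✗ (fails at j=2)
  i=3: ✗ (fails at j=4)
  i=4: ✗ (fails at j=4)
  i=5: ✓ (all of [5,6])
  i=6: ✗ (fails at j=7)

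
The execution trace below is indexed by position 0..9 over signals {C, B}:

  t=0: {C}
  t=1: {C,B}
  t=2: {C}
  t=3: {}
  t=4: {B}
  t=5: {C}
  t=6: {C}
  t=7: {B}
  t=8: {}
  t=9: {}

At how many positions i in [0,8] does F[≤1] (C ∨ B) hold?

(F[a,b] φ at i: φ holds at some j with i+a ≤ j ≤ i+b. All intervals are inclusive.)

8

Evaluate at each i in [0,8]:
  i=0: ✓ (witness j=0)
  i=1: ✓ (witness j=1)
  i=2: ✓ (witness j=2)
  i=3: ✓ (witness j=4)
  i=4: ✓ (witness j=4)
  i=5: ✓ (witness j=5)
  i=6: ✓ (witness j=6)
  i=7: ✓ (witness j=7)
  i=8: ✗ (none in [8,9])
Positions where it holds: {0, 1, 2, 3, 4, 5, 6, 7} → 8.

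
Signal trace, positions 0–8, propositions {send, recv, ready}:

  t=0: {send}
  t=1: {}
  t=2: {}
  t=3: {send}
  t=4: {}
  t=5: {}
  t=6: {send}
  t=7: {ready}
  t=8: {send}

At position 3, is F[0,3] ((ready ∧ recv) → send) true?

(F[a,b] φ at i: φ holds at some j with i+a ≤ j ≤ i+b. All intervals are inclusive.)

Check ((ready ∧ recv) → send) at each j in [3,6]:
  j=3: true
  j=4: true
  j=5: true
  j=6: true
Found at j=3 → formula holds.

True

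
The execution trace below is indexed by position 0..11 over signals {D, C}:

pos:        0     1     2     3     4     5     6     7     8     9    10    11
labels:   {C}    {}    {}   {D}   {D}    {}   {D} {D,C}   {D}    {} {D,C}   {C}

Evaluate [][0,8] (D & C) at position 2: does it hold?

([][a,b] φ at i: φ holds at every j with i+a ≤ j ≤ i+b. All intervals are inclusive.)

No

Check (D & C) at every j in [2,10]:
  j=2: false
  j=3: false
  j=4: false
  j=5: false
  j=6: false
  j=7: true
  j=8: false
  j=9: false
  j=10: true
Fails at j=2 → formula fails.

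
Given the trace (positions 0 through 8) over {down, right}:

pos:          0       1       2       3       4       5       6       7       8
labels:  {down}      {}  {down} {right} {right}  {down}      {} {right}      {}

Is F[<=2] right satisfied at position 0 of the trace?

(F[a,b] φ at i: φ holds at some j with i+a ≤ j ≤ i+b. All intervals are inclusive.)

Check right at each j in [0,2]:
  j=0: false
  j=1: false
  j=2: false
No position in the window satisfies it → formula fails.

No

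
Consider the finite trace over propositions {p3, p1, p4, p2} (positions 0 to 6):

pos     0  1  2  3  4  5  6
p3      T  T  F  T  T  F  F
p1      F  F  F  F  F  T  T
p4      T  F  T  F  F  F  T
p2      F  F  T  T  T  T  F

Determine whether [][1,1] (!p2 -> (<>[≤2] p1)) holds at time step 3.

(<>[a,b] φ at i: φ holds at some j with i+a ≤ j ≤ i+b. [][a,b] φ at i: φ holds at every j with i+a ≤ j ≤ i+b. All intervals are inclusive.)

True

Check (!p2 -> (<>[≤2] p1)) at every j in [4,4]:
  j=4: antecedent false → ✓
All positions satisfy it → formula holds.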